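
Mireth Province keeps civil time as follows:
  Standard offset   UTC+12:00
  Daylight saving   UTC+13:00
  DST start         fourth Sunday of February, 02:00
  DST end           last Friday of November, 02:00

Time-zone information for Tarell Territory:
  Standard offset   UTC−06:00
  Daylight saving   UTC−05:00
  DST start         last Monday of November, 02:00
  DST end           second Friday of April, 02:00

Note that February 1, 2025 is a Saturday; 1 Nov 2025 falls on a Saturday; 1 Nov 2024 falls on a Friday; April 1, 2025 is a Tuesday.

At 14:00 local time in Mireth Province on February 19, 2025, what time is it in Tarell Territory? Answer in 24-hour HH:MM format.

1 February 2025 is a Saturday, so the first Sunday is February 2 and the fourth is February 23.
1 November 2025 is a Saturday, so Fridays fall on 7, 14, 21, 28; the last is November 28.
February 19, 2025 does not fall between 23 February and 28 November, so daylight saving is not in effect and Mireth Province is at UTC+12:00.
14:00 Mireth Province − 12h = 02:00 UTC.
1 November 2024 is a Friday, so Mondays fall on 4, 11, 18, 25; the last is November 25.
1 April 2025 is a Tuesday, so the first Friday is April 4 and the second is April 11.
At the standard offset (UTC−06:00), 02:00 UTC − 6h = 20:00 Tarell Territory standard time (rolling into the previous day, 18 February 2025).
The standard-time date in Tarell Territory, February 18, 2025, falls between 25 November 2024 and 11 April 2025, so daylight saving is in effect and Tarell Territory is at UTC−05:00.
02:00 UTC − 5h = 21:00 Tarell Territory (rolling into the previous day, 18 February 2025).

21:00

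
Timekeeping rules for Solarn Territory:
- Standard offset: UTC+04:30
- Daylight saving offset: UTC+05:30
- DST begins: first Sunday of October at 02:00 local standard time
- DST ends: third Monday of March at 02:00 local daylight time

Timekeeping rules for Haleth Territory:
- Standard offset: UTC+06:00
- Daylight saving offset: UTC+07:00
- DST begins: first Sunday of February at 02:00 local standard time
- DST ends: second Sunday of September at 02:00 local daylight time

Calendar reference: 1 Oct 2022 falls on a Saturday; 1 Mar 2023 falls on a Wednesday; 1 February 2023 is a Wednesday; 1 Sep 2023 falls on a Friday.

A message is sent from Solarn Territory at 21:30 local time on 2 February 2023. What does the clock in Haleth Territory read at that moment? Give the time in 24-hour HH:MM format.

1 October 2022 is a Saturday, so the first Sunday is October 2.
1 March 2023 is a Wednesday, so the first Monday is March 6 and the third is March 20.
2 February 2023 lies within the daylight-saving period (2 October 2022 – 20 March 2023), so Solarn Territory is on daylight time, UTC+05:30.
21:30 Solarn Territory − 5h30m = 16:00 UTC.
1 February 2023 is a Wednesday, so the first Sunday is February 5.
1 September 2023 is a Friday, so the first Sunday is September 3 and the second is September 10.
At the standard offset (UTC+06:00), 16:00 UTC + 6h = 22:00 Haleth Territory standard time.
The standard-time date in Haleth Territory, 2 February 2023, does not fall between 5 February and 10 September, so daylight saving is not in effect and Haleth Territory is at UTC+06:00.
16:00 UTC + 6h = 22:00 Haleth Territory.

22:00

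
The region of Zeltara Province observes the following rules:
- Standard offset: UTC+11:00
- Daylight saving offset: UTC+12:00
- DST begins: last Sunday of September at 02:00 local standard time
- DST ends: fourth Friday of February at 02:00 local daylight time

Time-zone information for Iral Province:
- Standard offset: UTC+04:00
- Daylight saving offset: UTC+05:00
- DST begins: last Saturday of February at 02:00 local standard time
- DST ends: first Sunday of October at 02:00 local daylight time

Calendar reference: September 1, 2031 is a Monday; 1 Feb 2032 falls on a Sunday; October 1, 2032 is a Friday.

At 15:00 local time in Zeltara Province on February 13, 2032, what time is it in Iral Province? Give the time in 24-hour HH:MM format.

1 September 2031 is a Monday, so Sundays fall on 7, 14, 21, 28; the last is September 28.
1 February 2032 is a Sunday, so the first Friday is February 6 and the fourth is February 27.
February 13, 2032 lies within the daylight-saving period (28 September 2031 – 27 February 2032), so Zeltara Province is on daylight time, UTC+12:00.
15:00 Zeltara Province − 12h = 03:00 UTC.
1 February 2032 is a Sunday, so Saturdays fall on 7, 14, 21, 28; the last is February 28.
1 October 2032 is a Friday, so the first Sunday is October 3.
At the standard offset (UTC+04:00), 03:00 UTC + 4h = 07:00 Iral Province standard time.
The standard-time date in Iral Province, February 13, 2032, is outside the daylight-saving period (28 February – 3 October), so Iral Province is on standard time, UTC+04:00.
03:00 UTC + 4h = 07:00 Iral Province.

07:00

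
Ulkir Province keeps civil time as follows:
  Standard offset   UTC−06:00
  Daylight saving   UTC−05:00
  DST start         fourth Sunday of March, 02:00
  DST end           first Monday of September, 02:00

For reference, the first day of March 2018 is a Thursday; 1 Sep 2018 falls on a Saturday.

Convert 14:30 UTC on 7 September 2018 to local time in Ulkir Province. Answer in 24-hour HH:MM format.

08:30

1 March 2018 is a Thursday, so the first Sunday is March 4 and the fourth is March 25.
1 September 2018 is a Saturday, so the first Monday is September 3.
At the standard offset (UTC−06:00), 14:30 UTC − 6h = 08:30 Ulkir Province standard time.
Daylight saving runs 25 March – 3 September; the standard-time date in Ulkir Province, 7 September 2018, is outside that window, so Ulkir Province is on standard time at UTC−06:00.
14:30 UTC − 6h = 08:30 local.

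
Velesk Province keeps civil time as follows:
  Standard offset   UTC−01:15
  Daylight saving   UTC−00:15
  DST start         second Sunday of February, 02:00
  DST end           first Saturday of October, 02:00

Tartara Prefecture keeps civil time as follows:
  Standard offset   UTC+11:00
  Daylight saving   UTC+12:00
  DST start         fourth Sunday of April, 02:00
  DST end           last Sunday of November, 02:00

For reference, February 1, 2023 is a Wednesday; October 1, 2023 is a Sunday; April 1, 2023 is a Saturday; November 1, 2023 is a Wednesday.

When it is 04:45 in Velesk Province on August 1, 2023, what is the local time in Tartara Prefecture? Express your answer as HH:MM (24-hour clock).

17:00

1 February 2023 is a Wednesday, so the first Sunday is February 5 and the second is February 12.
1 October 2023 is a Sunday, so the first Saturday is October 7.
Daylight saving runs 12 February – 7 October; August 1, 2023 is inside that window, so Velesk Province is at UTC−00:15.
04:45 Velesk Province + 0h15m = 05:00 UTC.
1 April 2023 is a Saturday, so the first Sunday is April 2 and the fourth is April 23.
1 November 2023 is a Wednesday, so Sundays fall on 5, 12, 19, 26; the last is November 26.
At the standard offset (UTC+11:00), 05:00 UTC + 11h = 16:00 Tartara Prefecture standard time.
Daylight saving runs 23 April – 26 November; the standard-time date in Tartara Prefecture, August 1, 2023, is inside that window, so Tartara Prefecture is at UTC+12:00.
05:00 UTC + 12h = 17:00 Tartara Prefecture.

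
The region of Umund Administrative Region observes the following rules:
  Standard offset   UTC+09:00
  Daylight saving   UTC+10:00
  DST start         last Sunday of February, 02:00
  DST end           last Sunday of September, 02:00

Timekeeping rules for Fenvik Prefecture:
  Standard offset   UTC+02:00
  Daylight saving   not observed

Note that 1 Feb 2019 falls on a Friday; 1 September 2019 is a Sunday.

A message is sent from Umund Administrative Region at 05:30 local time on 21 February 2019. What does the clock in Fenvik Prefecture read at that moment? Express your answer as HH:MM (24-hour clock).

1 February 2019 is a Friday, so Sundays fall on 3, 10, 17, 24; the last is February 24.
1 September 2019 is a Sunday, so Sundays fall on 1, 8, 15, 22, 29; the last is September 29.
21 February 2019 is outside the daylight-saving period (24 February – 29 September), so Umund Administrative Region is on standard time, UTC+09:00.
05:30 Umund Administrative Region − 9h = 20:30 UTC (rolling into the previous day, 20 February 2019).
Fenvik Prefecture stays on UTC+02:00 all year.
20:30 UTC + 2h = 22:30 Fenvik Prefecture.

22:30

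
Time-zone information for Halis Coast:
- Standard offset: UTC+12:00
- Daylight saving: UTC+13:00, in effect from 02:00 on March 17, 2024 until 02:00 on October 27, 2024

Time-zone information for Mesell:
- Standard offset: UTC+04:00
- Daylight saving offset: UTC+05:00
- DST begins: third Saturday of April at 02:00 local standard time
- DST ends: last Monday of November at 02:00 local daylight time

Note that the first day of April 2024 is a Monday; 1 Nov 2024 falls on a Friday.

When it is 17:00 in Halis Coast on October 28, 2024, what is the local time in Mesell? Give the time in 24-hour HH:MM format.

October 28, 2024 is outside the daylight-saving period (17 March – 27 October), so Halis Coast is on standard time, UTC+12:00.
17:00 Halis Coast − 12h = 05:00 UTC.
1 April 2024 is a Monday, so the first Saturday is April 6 and the third is April 20.
1 November 2024 is a Friday, so Mondays fall on 4, 11, 18, 25; the last is November 25.
At the standard offset (UTC+04:00), 05:00 UTC + 4h = 09:00 Mesell standard time.
The standard-time date in Mesell, October 28, 2024, falls between 20 April and 25 November, so daylight saving is in effect and Mesell is at UTC+05:00.
05:00 UTC + 5h = 10:00 Mesell.

10:00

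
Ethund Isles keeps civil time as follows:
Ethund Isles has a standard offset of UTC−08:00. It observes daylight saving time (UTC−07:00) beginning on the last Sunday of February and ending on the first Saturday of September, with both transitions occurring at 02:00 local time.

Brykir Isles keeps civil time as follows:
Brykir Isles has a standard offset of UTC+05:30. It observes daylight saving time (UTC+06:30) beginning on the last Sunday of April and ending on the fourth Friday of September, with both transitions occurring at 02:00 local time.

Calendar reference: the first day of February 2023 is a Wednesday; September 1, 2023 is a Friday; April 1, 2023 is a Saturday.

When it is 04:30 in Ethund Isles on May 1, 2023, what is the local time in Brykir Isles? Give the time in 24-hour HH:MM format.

1 February 2023 is a Wednesday, so Sundays fall on 5, 12, 19, 26; the last is February 26.
1 September 2023 is a Friday, so the first Saturday is September 2.
May 1, 2023 falls between 26 February and 2 September, so daylight saving is in effect and Ethund Isles is at UTC−07:00.
04:30 Ethund Isles + 7h = 11:30 UTC.
1 April 2023 is a Saturday, so Sundays fall on 2, 9, 16, 23, 30; the last is April 30.
1 September 2023 is a Friday, so the first Friday is September 1 and the fourth is September 22.
At the standard offset (UTC+05:30), 11:30 UTC + 5h30m = 17:00 Brykir Isles standard time.
The standard-time date in Brykir Isles, May 1, 2023, lies within the daylight-saving period (30 April – 22 September), so Brykir Isles is on daylight time, UTC+06:30.
11:30 UTC + 6h30m = 18:00 Brykir Isles.

18:00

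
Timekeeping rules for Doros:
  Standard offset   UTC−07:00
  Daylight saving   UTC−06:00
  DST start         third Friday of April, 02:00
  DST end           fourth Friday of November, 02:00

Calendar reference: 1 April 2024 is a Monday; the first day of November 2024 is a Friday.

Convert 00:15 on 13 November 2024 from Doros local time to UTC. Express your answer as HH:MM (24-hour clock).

06:15

1 April 2024 is a Monday, so the first Friday is April 5 and the third is April 19.
1 November 2024 is a Friday, so the first Friday is November 1 and the fourth is November 22.
13 November 2024 falls between 19 April and 22 November, so daylight saving is in effect and Doros is at UTC−06:00.
00:15 local + 6h = 06:15 UTC.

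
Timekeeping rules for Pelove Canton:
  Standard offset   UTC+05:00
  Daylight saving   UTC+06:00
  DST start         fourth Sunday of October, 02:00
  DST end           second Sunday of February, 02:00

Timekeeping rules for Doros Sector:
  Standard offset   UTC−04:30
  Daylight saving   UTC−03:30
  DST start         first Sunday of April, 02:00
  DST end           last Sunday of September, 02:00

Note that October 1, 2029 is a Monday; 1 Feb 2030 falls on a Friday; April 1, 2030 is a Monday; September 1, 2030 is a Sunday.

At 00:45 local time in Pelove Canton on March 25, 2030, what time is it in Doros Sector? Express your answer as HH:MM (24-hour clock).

1 October 2029 is a Monday, so the first Sunday is October 7 and the fourth is October 28.
1 February 2030 is a Friday, so the first Sunday is February 3 and the second is February 10.
Daylight saving runs 28 October 2029 – 10 February 2030; March 25, 2030 is outside that window, so Pelove Canton is on standard time at UTC+05:00.
00:45 Pelove Canton − 5h = 19:45 UTC (rolling into the previous day, 24 March 2030).
1 April 2030 is a Monday, so the first Sunday is April 7.
1 September 2030 is a Sunday, so Sundays fall on 1, 8, 15, 22, 29; the last is September 29.
At the standard offset (UTC−04:30), 19:45 UTC − 4h30m = 15:15 Doros Sector standard time.
The standard-time date in Doros Sector, March 24, 2030, is outside the daylight-saving period (7 April – 29 September), so Doros Sector is on standard time, UTC−04:30.
19:45 UTC − 4h30m = 15:15 Doros Sector.

15:15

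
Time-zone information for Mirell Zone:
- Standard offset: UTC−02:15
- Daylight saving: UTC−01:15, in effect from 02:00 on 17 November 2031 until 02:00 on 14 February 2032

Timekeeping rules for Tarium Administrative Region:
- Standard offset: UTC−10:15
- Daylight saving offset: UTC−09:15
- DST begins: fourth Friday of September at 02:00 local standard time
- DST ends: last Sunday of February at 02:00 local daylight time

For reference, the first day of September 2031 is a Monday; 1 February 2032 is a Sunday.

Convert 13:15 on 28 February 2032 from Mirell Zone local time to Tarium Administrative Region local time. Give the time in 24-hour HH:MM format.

28 February 2032 is outside the daylight-saving period (17 November 2031 – 14 February 2032), so Mirell Zone is on standard time, UTC−02:15.
13:15 Mirell Zone + 2h15m = 15:30 UTC.
1 September 2031 is a Monday, so the first Friday is September 5 and the fourth is September 26.
1 February 2032 is a Sunday, so Sundays fall on 1, 8, 15, 22, 29; the last is February 29.
At the standard offset (UTC−10:15), 15:30 UTC − 10h15m = 05:15 Tarium Administrative Region standard time.
The standard-time date in Tarium Administrative Region, 28 February 2032, falls between 26 September 2031 and 29 February 2032, so daylight saving is in effect and Tarium Administrative Region is at UTC−09:15.
15:30 UTC − 9h15m = 06:15 Tarium Administrative Region.

06:15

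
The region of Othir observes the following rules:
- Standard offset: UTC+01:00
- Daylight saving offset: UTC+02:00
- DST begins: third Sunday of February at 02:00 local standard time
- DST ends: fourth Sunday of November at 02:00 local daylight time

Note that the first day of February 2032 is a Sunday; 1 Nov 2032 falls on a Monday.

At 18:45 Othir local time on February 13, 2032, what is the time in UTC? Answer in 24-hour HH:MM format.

17:45

1 February 2032 is a Sunday, so the first Sunday is February 1 and the third is February 15.
1 November 2032 is a Monday, so the first Sunday is November 7 and the fourth is November 28.
February 13, 2032 is outside the daylight-saving period (15 February – 28 November), so Othir is on standard time, UTC+01:00.
18:45 local − 1h = 17:45 UTC.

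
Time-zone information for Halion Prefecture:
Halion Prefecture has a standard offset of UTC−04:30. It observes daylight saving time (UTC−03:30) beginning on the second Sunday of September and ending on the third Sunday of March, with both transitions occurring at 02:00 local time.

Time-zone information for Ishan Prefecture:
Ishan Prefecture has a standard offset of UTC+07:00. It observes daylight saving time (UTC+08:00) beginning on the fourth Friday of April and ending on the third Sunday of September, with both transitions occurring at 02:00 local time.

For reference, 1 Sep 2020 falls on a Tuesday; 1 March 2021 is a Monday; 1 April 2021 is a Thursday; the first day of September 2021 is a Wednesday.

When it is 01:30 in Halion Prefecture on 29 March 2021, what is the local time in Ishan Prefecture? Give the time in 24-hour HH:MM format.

1 September 2020 is a Tuesday, so the first Sunday is September 6 and the second is September 13.
1 March 2021 is a Monday, so the first Sunday is March 7 and the third is March 21.
Daylight saving runs 13 September 2020 – 21 March 2021; 29 March 2021 is outside that window, so Halion Prefecture is on standard time at UTC−04:30.
01:30 Halion Prefecture + 4h30m = 06:00 UTC.
1 April 2021 is a Thursday, so the first Friday is April 2 and the fourth is April 23.
1 September 2021 is a Wednesday, so the first Sunday is September 5 and the third is September 19.
At the standard offset (UTC+07:00), 06:00 UTC + 7h = 13:00 Ishan Prefecture standard time.
Daylight saving runs 23 April – 19 September; the standard-time date in Ishan Prefecture, 29 March 2021, is outside that window, so Ishan Prefecture is on standard time at UTC+07:00.
06:00 UTC + 7h = 13:00 Ishan Prefecture.

13:00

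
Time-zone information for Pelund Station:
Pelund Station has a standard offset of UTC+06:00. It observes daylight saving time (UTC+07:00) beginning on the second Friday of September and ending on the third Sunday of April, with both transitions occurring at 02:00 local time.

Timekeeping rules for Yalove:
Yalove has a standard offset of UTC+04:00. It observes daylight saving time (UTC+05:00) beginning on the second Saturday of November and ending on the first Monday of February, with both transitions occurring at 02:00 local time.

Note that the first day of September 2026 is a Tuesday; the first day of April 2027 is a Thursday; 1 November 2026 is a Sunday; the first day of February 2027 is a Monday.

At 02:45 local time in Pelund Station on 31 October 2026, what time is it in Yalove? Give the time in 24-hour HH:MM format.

23:45

1 September 2026 is a Tuesday, so the first Friday is September 4 and the second is September 11.
1 April 2027 is a Thursday, so the first Sunday is April 4 and the third is April 18.
31 October 2026 falls between 11 September 2026 and 18 April 2027, so daylight saving is in effect and Pelund Station is at UTC+07:00.
02:45 Pelund Station − 7h = 19:45 UTC (rolling into the previous day, 30 October 2026).
1 November 2026 is a Sunday, so the first Saturday is November 7 and the second is November 14.
1 February 2027 is a Monday, so the first Monday is February 1.
At the standard offset (UTC+04:00), 19:45 UTC + 4h = 23:45 Yalove standard time.
The standard-time date in Yalove, 30 October 2026, does not fall between 14 November 2026 and 1 February 2027, so daylight saving is not in effect and Yalove is at UTC+04:00.
19:45 UTC + 4h = 23:45 Yalove.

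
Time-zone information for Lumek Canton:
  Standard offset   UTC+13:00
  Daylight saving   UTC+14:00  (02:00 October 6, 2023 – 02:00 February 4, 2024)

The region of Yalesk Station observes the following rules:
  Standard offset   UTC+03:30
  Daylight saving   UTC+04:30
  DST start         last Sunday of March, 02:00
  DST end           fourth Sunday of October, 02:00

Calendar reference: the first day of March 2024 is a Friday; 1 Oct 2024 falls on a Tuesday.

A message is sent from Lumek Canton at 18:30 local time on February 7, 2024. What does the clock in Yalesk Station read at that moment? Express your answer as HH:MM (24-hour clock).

February 7, 2024 is outside the daylight-saving period (6 October 2023 – 4 February 2024), so Lumek Canton is on standard time, UTC+13:00.
18:30 Lumek Canton − 13h = 05:30 UTC.
1 March 2024 is a Friday, so Sundays fall on 3, 10, 17, 24, 31; the last is March 31.
1 October 2024 is a Tuesday, so the first Sunday is October 6 and the fourth is October 27.
At the standard offset (UTC+03:30), 05:30 UTC + 3h30m = 09:00 Yalesk Station standard time.
The standard-time date in Yalesk Station, February 7, 2024, is outside the daylight-saving period (31 March – 27 October), so Yalesk Station is on standard time, UTC+03:30.
05:30 UTC + 3h30m = 09:00 Yalesk Station.

09:00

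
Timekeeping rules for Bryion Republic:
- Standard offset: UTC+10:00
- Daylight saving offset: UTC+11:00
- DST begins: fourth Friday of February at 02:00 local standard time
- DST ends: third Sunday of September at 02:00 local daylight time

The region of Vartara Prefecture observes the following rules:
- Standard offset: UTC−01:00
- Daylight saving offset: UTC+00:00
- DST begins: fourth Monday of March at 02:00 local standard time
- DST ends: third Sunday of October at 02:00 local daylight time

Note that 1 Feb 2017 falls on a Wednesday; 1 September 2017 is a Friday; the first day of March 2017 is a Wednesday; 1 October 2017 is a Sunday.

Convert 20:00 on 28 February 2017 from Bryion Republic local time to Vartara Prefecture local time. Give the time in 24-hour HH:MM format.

1 February 2017 is a Wednesday, so the first Friday is February 3 and the fourth is February 24.
1 September 2017 is a Friday, so the first Sunday is September 3 and the third is September 17.
Daylight saving runs 24 February – 17 September; 28 February 2017 is inside that window, so Bryion Republic is at UTC+11:00.
20:00 Bryion Republic − 11h = 09:00 UTC.
1 March 2017 is a Wednesday, so the first Monday is March 6 and the fourth is March 27.
1 October 2017 is a Sunday, so the first Sunday is October 1 and the third is October 15.
At the standard offset (UTC−01:00), 09:00 UTC − 1h = 08:00 Vartara Prefecture standard time.
Daylight saving runs 27 March – 15 October; the standard-time date in Vartara Prefecture, 28 February 2017, is outside that window, so Vartara Prefecture is on standard time at UTC−01:00.
09:00 UTC − 1h = 08:00 Vartara Prefecture.

08:00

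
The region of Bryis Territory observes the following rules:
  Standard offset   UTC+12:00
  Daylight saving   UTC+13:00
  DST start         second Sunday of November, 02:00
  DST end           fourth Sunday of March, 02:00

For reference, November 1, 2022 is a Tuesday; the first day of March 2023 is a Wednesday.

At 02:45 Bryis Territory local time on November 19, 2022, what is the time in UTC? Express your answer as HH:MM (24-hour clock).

1 November 2022 is a Tuesday, so the first Sunday is November 6 and the second is November 13.
1 March 2023 is a Wednesday, so the first Sunday is March 5 and the fourth is March 26.
November 19, 2022 lies within the daylight-saving period (13 November 2022 – 26 March 2023), so Bryis Territory is on daylight time, UTC+13:00.
02:45 local − 13h = 13:45 UTC (rolling into the previous day, 18 November 2022).

13:45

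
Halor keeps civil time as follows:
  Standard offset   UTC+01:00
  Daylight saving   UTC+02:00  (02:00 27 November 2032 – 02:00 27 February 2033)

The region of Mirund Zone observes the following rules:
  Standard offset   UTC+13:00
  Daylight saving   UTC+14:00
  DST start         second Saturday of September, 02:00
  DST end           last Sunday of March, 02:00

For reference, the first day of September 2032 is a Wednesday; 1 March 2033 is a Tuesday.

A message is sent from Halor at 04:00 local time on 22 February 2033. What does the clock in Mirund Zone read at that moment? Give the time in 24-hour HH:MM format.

16:00

Daylight saving runs 27 November 2032 – 27 February 2033; 22 February 2033 is inside that window, so Halor is at UTC+02:00.
04:00 Halor − 2h = 02:00 UTC.
1 September 2032 is a Wednesday, so the first Saturday is September 4 and the second is September 11.
1 March 2033 is a Tuesday, so Sundays fall on 6, 13, 20, 27; the last is March 27.
At the standard offset (UTC+13:00), 02:00 UTC + 13h = 15:00 Mirund Zone standard time.
The standard-time date in Mirund Zone, 22 February 2033, falls between 11 September 2032 and 27 March 2033, so daylight saving is in effect and Mirund Zone is at UTC+14:00.
02:00 UTC + 14h = 16:00 Mirund Zone.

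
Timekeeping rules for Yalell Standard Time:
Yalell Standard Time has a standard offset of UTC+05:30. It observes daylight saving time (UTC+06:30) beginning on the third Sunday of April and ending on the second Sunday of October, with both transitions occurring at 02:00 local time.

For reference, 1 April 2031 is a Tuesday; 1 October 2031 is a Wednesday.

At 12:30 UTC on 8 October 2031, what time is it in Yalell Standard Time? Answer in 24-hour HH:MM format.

1 April 2031 is a Tuesday, so the first Sunday is April 6 and the third is April 20.
1 October 2031 is a Wednesday, so the first Sunday is October 5 and the second is October 12.
At the standard offset (UTC+05:30), 12:30 UTC + 5h30m = 18:00 Yalell Standard Time standard time.
The standard-time date in Yalell Standard Time, 8 October 2031, falls between 20 April and 12 October, so daylight saving is in effect and Yalell Standard Time is at UTC+06:30.
12:30 UTC + 6h30m = 19:00 local.

19:00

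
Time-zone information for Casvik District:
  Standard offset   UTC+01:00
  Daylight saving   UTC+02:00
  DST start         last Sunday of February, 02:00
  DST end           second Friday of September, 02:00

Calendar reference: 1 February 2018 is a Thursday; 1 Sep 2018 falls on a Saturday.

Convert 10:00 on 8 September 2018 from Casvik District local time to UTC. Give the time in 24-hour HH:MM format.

08:00

1 February 2018 is a Thursday, so Sundays fall on 4, 11, 18, 25; the last is February 25.
1 September 2018 is a Saturday, so the first Friday is September 7 and the second is September 14.
8 September 2018 lies within the daylight-saving period (25 February – 14 September), so Casvik District is on daylight time, UTC+02:00.
10:00 local − 2h = 08:00 UTC.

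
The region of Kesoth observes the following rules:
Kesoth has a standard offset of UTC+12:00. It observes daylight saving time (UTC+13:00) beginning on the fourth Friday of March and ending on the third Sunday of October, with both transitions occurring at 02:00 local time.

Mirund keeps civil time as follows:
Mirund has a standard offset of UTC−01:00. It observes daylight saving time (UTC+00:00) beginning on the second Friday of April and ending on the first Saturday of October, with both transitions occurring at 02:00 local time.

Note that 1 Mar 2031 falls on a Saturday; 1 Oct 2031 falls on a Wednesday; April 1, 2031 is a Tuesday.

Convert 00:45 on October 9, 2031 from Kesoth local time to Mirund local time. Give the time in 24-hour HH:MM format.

1 March 2031 is a Saturday, so the first Friday is March 7 and the fourth is March 28.
1 October 2031 is a Wednesday, so the first Sunday is October 5 and the third is October 19.
October 9, 2031 falls between 28 March and 19 October, so daylight saving is in effect and Kesoth is at UTC+13:00.
00:45 Kesoth − 13h = 11:45 UTC (rolling into the previous day, 8 October 2031).
1 April 2031 is a Tuesday, so the first Friday is April 4 and the second is April 11.
1 October 2031 is a Wednesday, so the first Saturday is October 4.
At the standard offset (UTC−01:00), 11:45 UTC − 1h = 10:45 Mirund standard time.
Daylight saving runs 11 April – 4 October; the standard-time date in Mirund, October 8, 2031, is outside that window, so Mirund is on standard time at UTC−01:00.
11:45 UTC − 1h = 10:45 Mirund.

10:45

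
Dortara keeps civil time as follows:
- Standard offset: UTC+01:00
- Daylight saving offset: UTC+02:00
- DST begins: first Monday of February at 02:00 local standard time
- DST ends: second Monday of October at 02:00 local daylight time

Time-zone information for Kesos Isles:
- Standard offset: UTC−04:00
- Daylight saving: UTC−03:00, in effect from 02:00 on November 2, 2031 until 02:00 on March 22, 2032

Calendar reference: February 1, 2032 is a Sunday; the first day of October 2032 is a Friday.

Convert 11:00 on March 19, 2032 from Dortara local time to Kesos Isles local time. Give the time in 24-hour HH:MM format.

06:00

1 February 2032 is a Sunday, so the first Monday is February 2.
1 October 2032 is a Friday, so the first Monday is October 4 and the second is October 11.
March 19, 2032 falls between 2 February and 11 October, so daylight saving is in effect and Dortara is at UTC+02:00.
11:00 Dortara − 2h = 09:00 UTC.
At the standard offset (UTC−04:00), 09:00 UTC − 4h = 05:00 Kesos Isles standard time.
The standard-time date in Kesos Isles, March 19, 2032, falls between 2 November 2031 and 22 March 2032, so daylight saving is in effect and Kesos Isles is at UTC−03:00.
09:00 UTC − 3h = 06:00 Kesos Isles.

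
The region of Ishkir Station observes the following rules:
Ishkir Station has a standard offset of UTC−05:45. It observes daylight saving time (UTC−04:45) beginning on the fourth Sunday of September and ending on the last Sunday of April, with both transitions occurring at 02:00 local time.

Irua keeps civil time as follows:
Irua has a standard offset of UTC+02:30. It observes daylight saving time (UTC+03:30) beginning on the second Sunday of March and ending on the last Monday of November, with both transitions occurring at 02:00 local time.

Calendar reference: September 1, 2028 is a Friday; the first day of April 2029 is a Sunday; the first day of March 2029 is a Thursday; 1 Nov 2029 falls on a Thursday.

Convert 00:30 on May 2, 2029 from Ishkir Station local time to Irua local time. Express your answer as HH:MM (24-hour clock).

1 September 2028 is a Friday, so the first Sunday is September 3 and the fourth is September 24.
1 April 2029 is a Sunday, so Sundays fall on 1, 8, 15, 22, 29; the last is April 29.
May 2, 2029 is outside the daylight-saving period (24 September 2028 – 29 April 2029), so Ishkir Station is on standard time, UTC−05:45.
00:30 Ishkir Station + 5h45m = 06:15 UTC.
1 March 2029 is a Thursday, so the first Sunday is March 4 and the second is March 11.
1 November 2029 is a Thursday, so Mondays fall on 5, 12, 19, 26; the last is November 26.
At the standard offset (UTC+02:30), 06:15 UTC + 2h30m = 08:45 Irua standard time.
The standard-time date in Irua, May 2, 2029, lies within the daylight-saving period (11 March – 26 November), so Irua is on daylight time, UTC+03:30.
06:15 UTC + 3h30m = 09:45 Irua.

09:45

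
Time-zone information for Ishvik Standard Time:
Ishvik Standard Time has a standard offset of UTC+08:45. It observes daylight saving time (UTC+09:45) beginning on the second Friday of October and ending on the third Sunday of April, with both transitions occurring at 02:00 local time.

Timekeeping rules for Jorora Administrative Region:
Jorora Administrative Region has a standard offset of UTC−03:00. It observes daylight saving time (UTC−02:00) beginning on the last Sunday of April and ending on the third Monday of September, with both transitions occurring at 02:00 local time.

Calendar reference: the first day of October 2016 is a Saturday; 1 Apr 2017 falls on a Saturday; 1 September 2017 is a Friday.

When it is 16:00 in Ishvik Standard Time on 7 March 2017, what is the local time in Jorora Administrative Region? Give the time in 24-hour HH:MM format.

03:15

1 October 2016 is a Saturday, so the first Friday is October 7 and the second is October 14.
1 April 2017 is a Saturday, so the first Sunday is April 2 and the third is April 16.
7 March 2017 lies within the daylight-saving period (14 October 2016 – 16 April 2017), so Ishvik Standard Time is on daylight time, UTC+09:45.
16:00 Ishvik Standard Time − 9h45m = 06:15 UTC.
1 April 2017 is a Saturday, so Sundays fall on 2, 9, 16, 23, 30; the last is April 30.
1 September 2017 is a Friday, so the first Monday is September 4 and the third is September 18.
At the standard offset (UTC−03:00), 06:15 UTC − 3h = 03:15 Jorora Administrative Region standard time.
The standard-time date in Jorora Administrative Region, 7 March 2017, is outside the daylight-saving period (30 April – 18 September), so Jorora Administrative Region is on standard time, UTC−03:00.
06:15 UTC − 3h = 03:15 Jorora Administrative Region.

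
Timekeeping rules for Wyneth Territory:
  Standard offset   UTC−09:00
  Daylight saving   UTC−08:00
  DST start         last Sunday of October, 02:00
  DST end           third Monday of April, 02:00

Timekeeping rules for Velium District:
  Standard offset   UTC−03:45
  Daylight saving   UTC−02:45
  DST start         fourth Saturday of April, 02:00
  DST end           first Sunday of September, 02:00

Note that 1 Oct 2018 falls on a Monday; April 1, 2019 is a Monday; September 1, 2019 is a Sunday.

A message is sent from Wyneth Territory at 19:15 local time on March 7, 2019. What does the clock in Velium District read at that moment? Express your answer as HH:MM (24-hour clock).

23:30

1 October 2018 is a Monday, so Sundays fall on 7, 14, 21, 28; the last is October 28.
1 April 2019 is a Monday, so the first Monday is April 1 and the third is April 15.
March 7, 2019 falls between 28 October 2018 and 15 April 2019, so daylight saving is in effect and Wyneth Territory is at UTC−08:00.
19:15 Wyneth Territory + 8h = 03:15 UTC (rolling into the next day, 8 March 2019).
1 April 2019 is a Monday, so the first Saturday is April 6 and the fourth is April 27.
1 September 2019 is a Sunday, so the first Sunday is September 1.
At the standard offset (UTC−03:45), 03:15 UTC − 3h45m = 23:30 Velium District standard time (rolling into the previous day, 7 March 2019).
Daylight saving runs 27 April – 1 September; the standard-time date in Velium District, March 7, 2019, is outside that window, so Velium District is on standard time at UTC−03:45.
03:15 UTC − 3h45m = 23:30 Velium District (rolling into the previous day, 7 March 2019).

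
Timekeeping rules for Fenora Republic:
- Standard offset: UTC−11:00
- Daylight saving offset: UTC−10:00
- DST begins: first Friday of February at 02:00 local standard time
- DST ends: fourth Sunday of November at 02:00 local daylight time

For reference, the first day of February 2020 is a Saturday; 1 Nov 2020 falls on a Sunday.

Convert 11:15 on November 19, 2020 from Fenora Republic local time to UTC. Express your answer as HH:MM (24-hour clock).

21:15

1 February 2020 is a Saturday, so the first Friday is February 7.
1 November 2020 is a Sunday, so the first Sunday is November 1 and the fourth is November 22.
Daylight saving runs 7 February – 22 November; November 19, 2020 is inside that window, so Fenora Republic is at UTC−10:00.
11:15 local + 10h = 21:15 UTC.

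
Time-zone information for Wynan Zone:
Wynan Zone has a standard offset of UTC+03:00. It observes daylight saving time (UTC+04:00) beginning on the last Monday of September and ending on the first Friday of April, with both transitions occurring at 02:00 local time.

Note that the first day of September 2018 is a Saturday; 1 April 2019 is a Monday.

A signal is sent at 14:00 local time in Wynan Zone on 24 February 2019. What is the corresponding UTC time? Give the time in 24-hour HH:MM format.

1 September 2018 is a Saturday, so Mondays fall on 3, 10, 17, 24; the last is September 24.
1 April 2019 is a Monday, so the first Friday is April 5.
24 February 2019 lies within the daylight-saving period (24 September 2018 – 5 April 2019), so Wynan Zone is on daylight time, UTC+04:00.
14:00 local − 4h = 10:00 UTC.

10:00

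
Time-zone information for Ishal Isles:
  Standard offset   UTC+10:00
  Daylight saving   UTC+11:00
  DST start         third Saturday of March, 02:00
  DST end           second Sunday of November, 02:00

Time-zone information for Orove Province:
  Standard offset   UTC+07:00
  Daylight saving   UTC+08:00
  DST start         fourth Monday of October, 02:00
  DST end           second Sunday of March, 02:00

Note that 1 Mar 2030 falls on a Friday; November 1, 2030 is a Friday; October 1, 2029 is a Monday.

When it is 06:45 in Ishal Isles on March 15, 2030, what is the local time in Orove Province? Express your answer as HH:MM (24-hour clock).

1 March 2030 is a Friday, so the first Saturday is March 2 and the third is March 16.
1 November 2030 is a Friday, so the first Sunday is November 3 and the second is November 10.
March 15, 2030 is outside the daylight-saving period (16 March – 10 November), so Ishal Isles is on standard time, UTC+10:00.
06:45 Ishal Isles − 10h = 20:45 UTC (rolling into the previous day, 14 March 2030).
1 October 2029 is a Monday, so the first Monday is October 1 and the fourth is October 22.
1 March 2030 is a Friday, so the first Sunday is March 3 and the second is March 10.
At the standard offset (UTC+07:00), 20:45 UTC + 7h = 03:45 Orove Province standard time (rolling into the next day, 15 March 2030).
The standard-time date in Orove Province, March 15, 2030, does not fall between 22 October 2029 and 10 March 2030, so daylight saving is not in effect and Orove Province is at UTC+07:00.
20:45 UTC + 7h = 03:45 Orove Province (rolling into the next day, 15 March 2030).

03:45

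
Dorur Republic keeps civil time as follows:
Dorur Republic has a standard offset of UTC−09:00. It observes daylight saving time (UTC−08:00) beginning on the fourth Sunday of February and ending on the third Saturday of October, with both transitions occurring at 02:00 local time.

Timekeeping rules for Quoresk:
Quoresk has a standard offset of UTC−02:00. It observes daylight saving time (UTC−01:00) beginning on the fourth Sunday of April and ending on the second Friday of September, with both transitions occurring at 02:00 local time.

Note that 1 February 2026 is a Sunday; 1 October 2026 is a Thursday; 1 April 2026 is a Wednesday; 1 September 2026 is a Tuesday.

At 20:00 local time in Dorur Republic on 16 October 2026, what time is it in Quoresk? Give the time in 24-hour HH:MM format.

1 February 2026 is a Sunday, so the first Sunday is February 1 and the fourth is February 22.
1 October 2026 is a Thursday, so the first Saturday is October 3 and the third is October 17.
Daylight saving runs 22 February – 17 October; 16 October 2026 is inside that window, so Dorur Republic is at UTC−08:00.
20:00 Dorur Republic + 8h = 04:00 UTC (rolling into the next day, 17 October 2026).
1 April 2026 is a Wednesday, so the first Sunday is April 5 and the fourth is April 26.
1 September 2026 is a Tuesday, so the first Friday is September 4 and the second is September 11.
At the standard offset (UTC−02:00), 04:00 UTC − 2h = 02:00 Quoresk standard time.
The standard-time date in Quoresk, 17 October 2026, is outside the daylight-saving period (26 April – 11 September), so Quoresk is on standard time, UTC−02:00.
04:00 UTC − 2h = 02:00 Quoresk.

02:00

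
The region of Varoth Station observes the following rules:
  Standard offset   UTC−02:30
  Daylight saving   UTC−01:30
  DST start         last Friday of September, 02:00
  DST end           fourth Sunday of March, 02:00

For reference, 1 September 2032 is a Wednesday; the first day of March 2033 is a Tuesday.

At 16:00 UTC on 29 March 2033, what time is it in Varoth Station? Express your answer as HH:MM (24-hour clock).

13:30

1 September 2032 is a Wednesday, so Fridays fall on 3, 10, 17, 24; the last is September 24.
1 March 2033 is a Tuesday, so the first Sunday is March 6 and the fourth is March 27.
At the standard offset (UTC−02:30), 16:00 UTC − 2h30m = 13:30 Varoth Station standard time.
The standard-time date in Varoth Station, 29 March 2033, is outside the daylight-saving period (24 September 2032 – 27 March 2033), so Varoth Station is on standard time, UTC−02:30.
16:00 UTC − 2h30m = 13:30 local.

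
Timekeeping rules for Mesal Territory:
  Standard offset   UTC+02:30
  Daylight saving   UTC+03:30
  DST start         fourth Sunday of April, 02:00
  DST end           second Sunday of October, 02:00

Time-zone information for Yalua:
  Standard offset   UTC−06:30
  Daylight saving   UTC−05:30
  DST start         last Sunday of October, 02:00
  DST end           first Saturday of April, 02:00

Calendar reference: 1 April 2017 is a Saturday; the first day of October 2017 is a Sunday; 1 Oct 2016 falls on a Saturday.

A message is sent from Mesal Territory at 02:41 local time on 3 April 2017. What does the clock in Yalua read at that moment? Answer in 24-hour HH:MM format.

17:41

1 April 2017 is a Saturday, so the first Sunday is April 2 and the fourth is April 23.
1 October 2017 is a Sunday, so the first Sunday is October 1 and the second is October 8.
Daylight saving runs 23 April – 8 October; 3 April 2017 is outside that window, so Mesal Territory is on standard time at UTC+02:30.
02:41 Mesal Territory − 2h30m = 00:11 UTC.
1 October 2016 is a Saturday, so Sundays fall on 2, 9, 16, 23, 30; the last is October 30.
1 April 2017 is a Saturday, so the first Saturday is April 1.
At the standard offset (UTC−06:30), 00:11 UTC − 6h30m = 17:41 Yalua standard time (rolling into the previous day, 2 April 2017).
Daylight saving runs 30 October 2016 – 1 April 2017; the standard-time date in Yalua, 2 April 2017, is outside that window, so Yalua is on standard time at UTC−06:30.
00:11 UTC − 6h30m = 17:41 Yalua (rolling into the previous day, 2 April 2017).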